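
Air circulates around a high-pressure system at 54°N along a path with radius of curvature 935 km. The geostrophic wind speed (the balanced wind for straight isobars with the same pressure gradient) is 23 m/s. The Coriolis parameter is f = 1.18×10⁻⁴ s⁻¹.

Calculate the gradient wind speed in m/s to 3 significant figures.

32.7 m/s

Around a high, pressure-gradient force acts outward with centrifugal, so Coriolis balances both:
fV = (1/ρ)|∂P/∂n| + V²/R  →  V² − fR·V + fR·V_g = 0
With fR = 1.18×10⁻⁴ × 935×10³ m = 110 m/s:
V = [fR − √((fR)² − 4 fR V_g)]/2 = [110 − √(110² − 4×110×23)]/2 = 32.7 m/s
Supergeostrophic (V > V_g = 23 m/s), as expected around a high.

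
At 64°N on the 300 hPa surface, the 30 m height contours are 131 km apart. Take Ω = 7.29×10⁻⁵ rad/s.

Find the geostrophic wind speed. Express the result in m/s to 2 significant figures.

17 m/s

Coriolis parameter at 64°N:
f = 2Ω sin φ = 2 × 7.29×10⁻⁵ × sin 64° = 1.31×10⁻⁴ s⁻¹
Height gradient: |∂Z/∂n| = 30 m / 131000 m = 2.29×10⁻⁴
On a pressure surface, geostrophic balance gives V_g = (g/f)|∂Z/∂n|:
V_g = 9.81 × 2.29×10⁻⁴ / 1.31×10⁻⁴ = 17.1 m/s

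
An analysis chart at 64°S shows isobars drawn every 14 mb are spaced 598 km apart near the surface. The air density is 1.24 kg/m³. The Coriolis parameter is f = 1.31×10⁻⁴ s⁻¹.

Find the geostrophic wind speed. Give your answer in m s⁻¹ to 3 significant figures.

Pressure gradient: |∂P/∂n| = 1400 Pa / 598000 m = 2.34×10⁻³ Pa/m
Geostrophic balance (pressure-gradient force = Coriolis force):
V_g = (1/(fρ)) |∂P/∂n| = 2.34×10⁻³ / (1.31×10⁻⁴ × 1.24) = 14.4 m/s

14.4 m s⁻¹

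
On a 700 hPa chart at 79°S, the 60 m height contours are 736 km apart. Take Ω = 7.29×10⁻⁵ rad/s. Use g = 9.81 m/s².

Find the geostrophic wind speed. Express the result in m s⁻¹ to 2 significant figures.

5.6 m s⁻¹

Coriolis parameter at 79°S:
f = 2Ω sin φ = 2 × 7.29×10⁻⁵ × sin 79° = 1.43×10⁻⁴ s⁻¹
Height gradient: |∂Z/∂n| = 60 m / 736000 m = 8.15×10⁻⁵
On a pressure surface, geostrophic balance gives V_g = (g/f)|∂Z/∂n|:
V_g = 9.81 × 8.15×10⁻⁵ / 1.43×10⁻⁴ = 5.59 m/s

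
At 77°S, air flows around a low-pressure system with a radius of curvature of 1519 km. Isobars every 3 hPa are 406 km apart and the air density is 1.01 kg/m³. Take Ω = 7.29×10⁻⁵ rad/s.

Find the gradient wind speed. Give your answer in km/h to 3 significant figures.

Coriolis parameter at 77°S:
f = 2Ω sin φ = 2 × 7.29×10⁻⁵ × sin 77° = 1.42×10⁻⁴ s⁻¹
Pressure gradient: |∂P/∂n| = 300 Pa / 406000 m = 7.39×10⁻⁴ Pa/m
Geostrophic speed: V_g = |∂P/∂n|/(fρ) = 7.39×10⁻⁴/(1.42×10⁻⁴ × 1.01) = 5.15 m/s
Around a low, centrifugal force acts outward with Coriolis, so pressure-gradient force balances both:
(1/ρ)|∂P/∂n| = fV + V²/R  →  V² + fR·V − fR·V_g = 0
With fR = 1.42×10⁻⁴ × 1519×10³ m = 216 m/s:
V = [−fR + √((fR)² + 4 fR V_g)]/2 = [−216 + √(216² + 4×216×5.15)]/2 = 5.03 m/s
Subgeostrophic (V < V_g = 5.15 m/s), as expected around a low.
Converting: 5.03 m/s × 3.6 = 18.1 km/h

18.1 km/h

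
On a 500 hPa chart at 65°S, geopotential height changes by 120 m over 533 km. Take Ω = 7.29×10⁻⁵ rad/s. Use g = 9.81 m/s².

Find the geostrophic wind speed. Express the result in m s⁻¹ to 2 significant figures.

Coriolis parameter at 65°S:
f = 2Ω sin φ = 2 × 7.29×10⁻⁵ × sin 65° = 1.32×10⁻⁴ s⁻¹
Height gradient: |∂Z/∂n| = 120 m / 533000 m = 2.25×10⁻⁴
On a pressure surface, geostrophic balance gives V_g = (g/f)|∂Z/∂n|:
V_g = 9.81 × 2.25×10⁻⁴ / 1.32×10⁻⁴ = 16.7 m/s

17 m s⁻¹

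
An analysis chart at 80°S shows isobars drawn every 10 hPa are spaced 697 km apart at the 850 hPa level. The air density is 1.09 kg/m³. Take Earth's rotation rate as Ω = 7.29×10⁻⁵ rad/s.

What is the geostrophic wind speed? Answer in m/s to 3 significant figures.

9.17 m/s

Coriolis parameter at 80°S:
f = 2Ω sin φ = 2 × 7.29×10⁻⁵ × sin 80° = 1.44×10⁻⁴ s⁻¹
Pressure gradient: |∂P/∂n| = 1000 Pa / 697000 m = 1.43×10⁻³ Pa/m
Geostrophic balance (pressure-gradient force = Coriolis force):
V_g = (1/(fρ)) |∂P/∂n| = 1.43×10⁻³ / (1.44×10⁻⁴ × 1.09) = 9.17 m/s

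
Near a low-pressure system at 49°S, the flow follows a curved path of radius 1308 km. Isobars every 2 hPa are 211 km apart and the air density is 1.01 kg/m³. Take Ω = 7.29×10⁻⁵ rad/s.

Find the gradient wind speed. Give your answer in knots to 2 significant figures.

16 knots

Coriolis parameter at 49°S:
f = 2Ω sin φ = 2 × 7.29×10⁻⁵ × sin 49° = 1.10×10⁻⁴ s⁻¹
Pressure gradient: |∂P/∂n| = 200 Pa / 211000 m = 9.48×10⁻⁴ Pa/m
Geostrophic speed: V_g = |∂P/∂n|/(fρ) = 9.48×10⁻⁴/(1.10×10⁻⁴ × 1.01) = 8.53 m/s
Around a low, centrifugal force acts outward with Coriolis, so pressure-gradient force balances both:
(1/ρ)|∂P/∂n| = fV + V²/R  →  V² + fR·V − fR·V_g = 0
With fR = 1.10×10⁻⁴ × 1308×10³ m = 144 m/s:
V = [−fR + √((fR)² + 4 fR V_g)]/2 = [−144 + √(144² + 4×144×8.53)]/2 = 8.08 m/s
Subgeostrophic (V < V_g = 8.53 m/s), as expected around a low.
Converting: 8.08 m/s × 1.944 = 16 knots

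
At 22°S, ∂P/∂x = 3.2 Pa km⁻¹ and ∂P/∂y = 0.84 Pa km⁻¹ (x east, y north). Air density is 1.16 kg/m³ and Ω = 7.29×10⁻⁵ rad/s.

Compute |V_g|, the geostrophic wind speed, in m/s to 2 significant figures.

52 m/s

Coriolis parameter at 22°S:
f = 2Ω sin φ = 2 × 7.29×10⁻⁵ × sin 22° = 5.46×10⁻⁵ s⁻¹
In the Southern Hemisphere f is negative: f = −5.46×10⁻⁵ s⁻¹.
Component geostrophic relations (x east, y north):
u_g = −(1/(fρ)) ∂P/∂y,  v_g = (1/(fρ)) ∂P/∂x
u_g = −(0.84×10⁻³)/(−5.46×10⁻⁵ × 1.16) = 13.3 m/s;  v_g = (3.2×10⁻³)/(−5.46×10⁻⁵ × 1.16) = −50.5 m/s
|V_g| = √(u_g² + v_g²) = 52.2 m/s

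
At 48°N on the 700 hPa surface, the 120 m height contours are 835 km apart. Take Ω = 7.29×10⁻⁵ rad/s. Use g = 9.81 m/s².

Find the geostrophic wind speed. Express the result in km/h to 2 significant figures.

47 km/h

Coriolis parameter at 48°N:
f = 2Ω sin φ = 2 × 7.29×10⁻⁵ × sin 48° = 1.08×10⁻⁴ s⁻¹
Height gradient: |∂Z/∂n| = 120 m / 835000 m = 1.44×10⁻⁴
On a pressure surface, geostrophic balance gives V_g = (g/f)|∂Z/∂n|:
V_g = 9.81 × 1.44×10⁻⁴ / 1.08×10⁻⁴ = 13.0 m/s
Converting: 13.0 m/s × 3.6 = 47 km/h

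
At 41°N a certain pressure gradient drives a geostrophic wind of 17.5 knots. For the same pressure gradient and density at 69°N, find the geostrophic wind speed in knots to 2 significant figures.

With the same pressure gradient and density, V_g ∝ 1/f ∝ 1/sin φ.
V₂ = V₁ · sin φ₁ / sin φ₂ = 17.5 × sin 41° / sin 69°
V₂ = 17.5 × 0.6561/0.9336 = 12 knots

12 knots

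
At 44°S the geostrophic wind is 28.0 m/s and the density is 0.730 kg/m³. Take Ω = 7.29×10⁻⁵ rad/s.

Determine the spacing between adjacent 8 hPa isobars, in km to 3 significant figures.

386 km

Coriolis parameter at 44°S:
f = 2Ω sin φ = 2 × 7.29×10⁻⁵ × sin 44° = 1.01×10⁻⁴ s⁻¹
Geostrophic balance rearranged: |∂P/∂n| = f ρ V_g
|∂P/∂n| = 1.01×10⁻⁴ × 0.730 × 28.0 = 2.07×10⁻³ Pa/m
Isobar spacing: Δn = ΔP/|∂P/∂n| = 800 Pa / 2.07×10⁻³ Pa/m = 386438 m ≈ 386 km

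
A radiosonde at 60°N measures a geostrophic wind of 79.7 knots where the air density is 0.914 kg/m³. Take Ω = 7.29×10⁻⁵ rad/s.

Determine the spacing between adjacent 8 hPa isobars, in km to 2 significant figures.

170 km

Coriolis parameter at 60°N:
f = 2Ω sin φ = 2 × 7.29×10⁻⁵ × sin 60° = 1.26×10⁻⁴ s⁻¹
Wind speed in SI: 79.7 knots = 41.0 m/s
Geostrophic balance rearranged: |∂P/∂n| = f ρ V_g
|∂P/∂n| = 1.26×10⁻⁴ × 0.914 × 41.0 = 4.73×10⁻³ Pa/m
Isobar spacing: Δn = ΔP/|∂P/∂n| = 800 Pa / 4.73×10⁻³ Pa/m = 169067 m ≈ 170 km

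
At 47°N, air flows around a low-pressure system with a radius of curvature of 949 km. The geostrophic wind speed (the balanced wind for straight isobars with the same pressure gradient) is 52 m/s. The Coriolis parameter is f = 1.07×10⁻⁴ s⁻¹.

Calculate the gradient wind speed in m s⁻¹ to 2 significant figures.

38 m s⁻¹

Around a low, centrifugal force acts outward with Coriolis, so pressure-gradient force balances both:
(1/ρ)|∂P/∂n| = fV + V²/R  →  V² + fR·V − fR·V_g = 0
With fR = 1.07×10⁻⁴ × 949×10³ m = 102 m/s:
V = [−fR + √((fR)² + 4 fR V_g)]/2 = [−102 + √(102² + 4×102×52)]/2 = 37.9 m/s
Subgeostrophic (V < V_g = 52 m/s), as expected around a low.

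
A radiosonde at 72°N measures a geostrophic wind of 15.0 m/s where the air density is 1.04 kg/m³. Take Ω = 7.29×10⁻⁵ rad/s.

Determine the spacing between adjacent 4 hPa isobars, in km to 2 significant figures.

Coriolis parameter at 72°N:
f = 2Ω sin φ = 2 × 7.29×10⁻⁵ × sin 72° = 1.39×10⁻⁴ s⁻¹
Geostrophic balance rearranged: |∂P/∂n| = f ρ V_g
|∂P/∂n| = 1.39×10⁻⁴ × 1.04 × 15.0 = 2.16×10⁻³ Pa/m
Isobar spacing: Δn = ΔP/|∂P/∂n| = 400 Pa / 2.16×10⁻³ Pa/m = 184915 m ≈ 180 km

180 km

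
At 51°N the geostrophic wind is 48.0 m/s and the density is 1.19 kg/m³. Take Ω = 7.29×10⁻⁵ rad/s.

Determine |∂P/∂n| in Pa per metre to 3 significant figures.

Coriolis parameter at 51°N:
f = 2Ω sin φ = 2 × 7.29×10⁻⁵ × sin 51° = 1.13×10⁻⁴ s⁻¹
Geostrophic balance rearranged: |∂P/∂n| = f ρ V_g
|∂P/∂n| = 1.13×10⁻⁴ × 1.19 × 48.0 = 6.47×10⁻³ Pa/m

6.47×10⁻³ Pa/m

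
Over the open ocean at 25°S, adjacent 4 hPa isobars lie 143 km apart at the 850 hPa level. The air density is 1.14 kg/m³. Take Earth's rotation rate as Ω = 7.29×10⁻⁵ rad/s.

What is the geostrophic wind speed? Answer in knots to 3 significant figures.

77.4 knots

Coriolis parameter at 25°S:
f = 2Ω sin φ = 2 × 7.29×10⁻⁵ × sin 25° = 6.16×10⁻⁵ s⁻¹
Pressure gradient: |∂P/∂n| = 400 Pa / 143000 m = 2.80×10⁻³ Pa/m
Geostrophic balance (pressure-gradient force = Coriolis force):
V_g = (1/(fρ)) |∂P/∂n| = 2.80×10⁻³ / (6.16×10⁻⁵ × 1.14) = 39.8 m/s
Converting: 39.8 m/s × 1.944 = 77.4 knots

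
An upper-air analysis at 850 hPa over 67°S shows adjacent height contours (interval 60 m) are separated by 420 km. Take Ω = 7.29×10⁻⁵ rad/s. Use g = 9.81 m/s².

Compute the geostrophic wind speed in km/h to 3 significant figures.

Coriolis parameter at 67°S:
f = 2Ω sin φ = 2 × 7.29×10⁻⁵ × sin 67° = 1.34×10⁻⁴ s⁻¹
Height gradient: |∂Z/∂n| = 60 m / 420000 m = 1.43×10⁻⁴
On a pressure surface, geostrophic balance gives V_g = (g/f)|∂Z/∂n|:
V_g = 9.81 × 1.43×10⁻⁴ / 1.34×10⁻⁴ = 10.4 m/s
Converting: 10.4 m/s × 3.6 = 37.6 km/h

37.6 km/h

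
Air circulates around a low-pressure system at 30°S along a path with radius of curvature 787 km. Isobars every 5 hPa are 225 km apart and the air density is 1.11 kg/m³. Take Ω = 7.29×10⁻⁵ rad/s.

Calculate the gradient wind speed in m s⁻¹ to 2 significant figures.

Coriolis parameter at 30°S:
f = 2Ω sin φ = 2 × 7.29×10⁻⁵ × sin 30° = 7.29×10⁻⁵ s⁻¹
Pressure gradient: |∂P/∂n| = 500 Pa / 225000 m = 2.22×10⁻³ Pa/m
Geostrophic speed: V_g = |∂P/∂n|/(fρ) = 2.22×10⁻³/(7.29×10⁻⁵ × 1.11) = 27.5 m/s
Around a low, centrifugal force acts outward with Coriolis, so pressure-gradient force balances both:
(1/ρ)|∂P/∂n| = fV + V²/R  →  V² + fR·V − fR·V_g = 0
With fR = 7.29×10⁻⁵ × 787×10³ m = 57.4 m/s:
V = [−fR + √((fR)² + 4 fR V_g)]/2 = [−57.4 + √(57.4² + 4×57.4×27.5)]/2 = 20.3 m/s
Subgeostrophic (V < V_g = 27.5 m/s), as expected around a low.

20 m s⁻¹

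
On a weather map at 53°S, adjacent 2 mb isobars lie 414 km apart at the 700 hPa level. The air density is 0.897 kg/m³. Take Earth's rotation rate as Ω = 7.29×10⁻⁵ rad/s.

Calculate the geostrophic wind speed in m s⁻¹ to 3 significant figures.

Coriolis parameter at 53°S:
f = 2Ω sin φ = 2 × 7.29×10⁻⁵ × sin 53° = 1.16×10⁻⁴ s⁻¹
Pressure gradient: |∂P/∂n| = 200 Pa / 414000 m = 4.83×10⁻⁴ Pa/m
Geostrophic balance (pressure-gradient force = Coriolis force):
V_g = (1/(fρ)) |∂P/∂n| = 4.83×10⁻⁴ / (1.16×10⁻⁴ × 0.897) = 4.63 m/s

4.63 m s⁻¹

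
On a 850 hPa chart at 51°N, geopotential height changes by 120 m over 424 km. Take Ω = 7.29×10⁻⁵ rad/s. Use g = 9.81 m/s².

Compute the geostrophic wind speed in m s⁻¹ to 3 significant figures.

Coriolis parameter at 51°N:
f = 2Ω sin φ = 2 × 7.29×10⁻⁵ × sin 51° = 1.13×10⁻⁴ s⁻¹
Height gradient: |∂Z/∂n| = 120 m / 424000 m = 2.83×10⁻⁴
On a pressure surface, geostrophic balance gives V_g = (g/f)|∂Z/∂n|:
V_g = 9.81 × 2.83×10⁻⁴ / 1.13×10⁻⁴ = 24.5 m/s

24.5 m s⁻¹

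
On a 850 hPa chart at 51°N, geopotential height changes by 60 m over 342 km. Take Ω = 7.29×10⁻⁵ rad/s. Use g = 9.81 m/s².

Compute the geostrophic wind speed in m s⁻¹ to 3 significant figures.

Coriolis parameter at 51°N:
f = 2Ω sin φ = 2 × 7.29×10⁻⁵ × sin 51° = 1.13×10⁻⁴ s⁻¹
Height gradient: |∂Z/∂n| = 60 m / 342000 m = 1.75×10⁻⁴
On a pressure surface, geostrophic balance gives V_g = (g/f)|∂Z/∂n|:
V_g = 9.81 × 1.75×10⁻⁴ / 1.13×10⁻⁴ = 15.2 m/s

15.2 m s⁻¹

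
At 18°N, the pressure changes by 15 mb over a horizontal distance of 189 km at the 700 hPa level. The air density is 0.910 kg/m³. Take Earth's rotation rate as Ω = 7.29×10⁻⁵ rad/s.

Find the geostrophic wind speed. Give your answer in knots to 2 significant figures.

Coriolis parameter at 18°N:
f = 2Ω sin φ = 2 × 7.29×10⁻⁵ × sin 18° = 4.51×10⁻⁵ s⁻¹
Pressure gradient: |∂P/∂n| = 1500 Pa / 189000 m = 7.94×10⁻³ Pa/m
Geostrophic balance (pressure-gradient force = Coriolis force):
V_g = (1/(fρ)) |∂P/∂n| = 7.94×10⁻³ / (4.51×10⁻⁵ × 0.910) = 194 m/s
Converting: 194 m/s × 1.944 = 380 knots

380 knots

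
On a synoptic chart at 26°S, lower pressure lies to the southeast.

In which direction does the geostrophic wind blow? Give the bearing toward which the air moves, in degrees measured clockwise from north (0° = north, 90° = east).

045°

The pressure-gradient force points toward the southeast (bearing 135°).
Geostrophic balance: in the Southern Hemisphere the Coriolis force deflects motion to the left, so the geostrophic wind blows 90° to the left of the pressure-gradient force (low pressure on the right).
Rotating 135° by 90° counterclockwise gives 045° — the wind blows toward the northeast.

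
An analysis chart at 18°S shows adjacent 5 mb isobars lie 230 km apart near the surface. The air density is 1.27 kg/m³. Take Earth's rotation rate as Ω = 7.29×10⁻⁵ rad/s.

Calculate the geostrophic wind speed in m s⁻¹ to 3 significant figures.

Coriolis parameter at 18°S:
f = 2Ω sin φ = 2 × 7.29×10⁻⁵ × sin 18° = 4.51×10⁻⁵ s⁻¹
Pressure gradient: |∂P/∂n| = 500 Pa / 230000 m = 2.17×10⁻³ Pa/m
Geostrophic balance (pressure-gradient force = Coriolis force):
V_g = (1/(fρ)) |∂P/∂n| = 2.17×10⁻³ / (4.51×10⁻⁵ × 1.27) = 38.0 m/s

38.0 m s⁻¹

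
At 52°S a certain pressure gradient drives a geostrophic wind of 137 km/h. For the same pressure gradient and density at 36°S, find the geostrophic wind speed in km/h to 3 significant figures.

With the same pressure gradient and density, V_g ∝ 1/f ∝ 1/sin φ.
V₂ = V₁ · sin φ₁ / sin φ₂ = 137 × sin 52° / sin 36°
V₂ = 137 × 0.7880/0.5878 = 184 km/h

184 km/h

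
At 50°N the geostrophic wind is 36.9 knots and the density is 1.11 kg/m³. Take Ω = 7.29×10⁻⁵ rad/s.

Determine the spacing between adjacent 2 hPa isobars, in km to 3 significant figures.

Coriolis parameter at 50°N:
f = 2Ω sin φ = 2 × 7.29×10⁻⁵ × sin 50° = 1.12×10⁻⁴ s⁻¹
Wind speed in SI: 36.9 knots = 19.0 m/s
Geostrophic balance rearranged: |∂P/∂n| = f ρ V_g
|∂P/∂n| = 1.12×10⁻⁴ × 1.11 × 19.0 = 2.35×10⁻³ Pa/m
Isobar spacing: Δn = ΔP/|∂P/∂n| = 200 Pa / 2.35×10⁻³ Pa/m = 84983 m ≈ 85.0 km

85.0 km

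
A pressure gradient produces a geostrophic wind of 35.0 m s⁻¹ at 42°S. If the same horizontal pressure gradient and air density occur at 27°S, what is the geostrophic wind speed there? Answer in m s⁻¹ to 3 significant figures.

51.6 m s⁻¹

With the same pressure gradient and density, V_g ∝ 1/f ∝ 1/sin φ.
V₂ = V₁ · sin φ₁ / sin φ₂ = 35.0 × sin 42° / sin 27°
V₂ = 35.0 × 0.6691/0.4540 = 51.6 m s⁻¹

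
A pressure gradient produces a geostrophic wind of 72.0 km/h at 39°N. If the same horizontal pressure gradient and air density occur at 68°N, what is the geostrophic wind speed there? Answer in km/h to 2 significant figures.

With the same pressure gradient and density, V_g ∝ 1/f ∝ 1/sin φ.
V₂ = V₁ · sin φ₁ / sin φ₂ = 72.0 × sin 39° / sin 68°
V₂ = 72.0 × 0.6293/0.9272 = 49 km/h

49 km/h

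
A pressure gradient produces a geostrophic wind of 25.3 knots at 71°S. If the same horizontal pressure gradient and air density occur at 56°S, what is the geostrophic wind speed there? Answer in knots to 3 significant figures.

With the same pressure gradient and density, V_g ∝ 1/f ∝ 1/sin φ.
V₂ = V₁ · sin φ₁ / sin φ₂ = 25.3 × sin 71° / sin 56°
V₂ = 25.3 × 0.9455/0.8290 = 28.9 knots

28.9 knots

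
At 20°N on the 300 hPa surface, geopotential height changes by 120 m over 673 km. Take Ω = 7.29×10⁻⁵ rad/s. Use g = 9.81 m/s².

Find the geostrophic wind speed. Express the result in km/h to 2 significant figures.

130 km/h

Coriolis parameter at 20°N:
f = 2Ω sin φ = 2 × 7.29×10⁻⁵ × sin 20° = 4.99×10⁻⁵ s⁻¹
Height gradient: |∂Z/∂n| = 120 m / 673000 m = 1.78×10⁻⁴
On a pressure surface, geostrophic balance gives V_g = (g/f)|∂Z/∂n|:
V_g = 9.81 × 1.78×10⁻⁴ / 4.99×10⁻⁵ = 35.1 m/s
Converting: 35.1 m/s × 3.6 = 130 km/h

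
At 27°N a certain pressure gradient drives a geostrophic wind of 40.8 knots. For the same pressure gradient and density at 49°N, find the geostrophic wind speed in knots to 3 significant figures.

24.5 knots

With the same pressure gradient and density, V_g ∝ 1/f ∝ 1/sin φ.
V₂ = V₁ · sin φ₁ / sin φ₂ = 40.8 × sin 27° / sin 49°
V₂ = 40.8 × 0.4540/0.7547 = 24.5 knots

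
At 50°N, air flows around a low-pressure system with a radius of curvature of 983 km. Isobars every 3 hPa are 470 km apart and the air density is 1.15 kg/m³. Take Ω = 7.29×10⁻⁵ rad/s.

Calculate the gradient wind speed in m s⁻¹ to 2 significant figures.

Coriolis parameter at 50°N:
f = 2Ω sin φ = 2 × 7.29×10⁻⁵ × sin 50° = 1.12×10⁻⁴ s⁻¹
Pressure gradient: |∂P/∂n| = 300 Pa / 470000 m = 6.38×10⁻⁴ Pa/m
Geostrophic speed: V_g = |∂P/∂n|/(fρ) = 6.38×10⁻⁴/(1.12×10⁻⁴ × 1.15) = 4.97 m/s
Around a low, centrifugal force acts outward with Coriolis, so pressure-gradient force balances both:
(1/ρ)|∂P/∂n| = fV + V²/R  →  V² + fR·V − fR·V_g = 0
With fR = 1.12×10⁻⁴ × 983×10³ m = 110 m/s:
V = [−fR + √((fR)² + 4 fR V_g)]/2 = [−110 + √(110² + 4×110×4.97)]/2 = 4.76 m/s
Subgeostrophic (V < V_g = 4.97 m/s), as expected around a low.

4.8 m s⁻¹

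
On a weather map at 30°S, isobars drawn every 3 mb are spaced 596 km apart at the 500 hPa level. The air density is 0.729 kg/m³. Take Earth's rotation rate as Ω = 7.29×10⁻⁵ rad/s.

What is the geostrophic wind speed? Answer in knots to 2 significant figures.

18 knots

Coriolis parameter at 30°S:
f = 2Ω sin φ = 2 × 7.29×10⁻⁵ × sin 30° = 7.29×10⁻⁵ s⁻¹
Pressure gradient: |∂P/∂n| = 300 Pa / 596000 m = 5.03×10⁻⁴ Pa/m
Geostrophic balance (pressure-gradient force = Coriolis force):
V_g = (1/(fρ)) |∂P/∂n| = 5.03×10⁻⁴ / (7.29×10⁻⁵ × 0.729) = 9.47 m/s
Converting: 9.47 m/s × 1.944 = 18 knots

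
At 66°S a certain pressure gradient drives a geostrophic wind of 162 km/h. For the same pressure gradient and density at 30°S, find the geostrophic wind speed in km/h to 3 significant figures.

With the same pressure gradient and density, V_g ∝ 1/f ∝ 1/sin φ.
V₂ = V₁ · sin φ₁ / sin φ₂ = 162 × sin 66° / sin 30°
V₂ = 162 × 0.9135/0.5000 = 296 km/h

296 km/h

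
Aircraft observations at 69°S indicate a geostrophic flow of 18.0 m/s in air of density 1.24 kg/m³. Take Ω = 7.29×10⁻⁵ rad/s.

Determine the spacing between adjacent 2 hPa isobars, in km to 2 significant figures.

Coriolis parameter at 69°S:
f = 2Ω sin φ = 2 × 7.29×10⁻⁵ × sin 69° = 1.36×10⁻⁴ s⁻¹
Geostrophic balance rearranged: |∂P/∂n| = f ρ V_g
|∂P/∂n| = 1.36×10⁻⁴ × 1.24 × 18.0 = 3.04×10⁻³ Pa/m
Isobar spacing: Δn = ΔP/|∂P/∂n| = 200 Pa / 3.04×10⁻³ Pa/m = 65830 m ≈ 66 km

66 km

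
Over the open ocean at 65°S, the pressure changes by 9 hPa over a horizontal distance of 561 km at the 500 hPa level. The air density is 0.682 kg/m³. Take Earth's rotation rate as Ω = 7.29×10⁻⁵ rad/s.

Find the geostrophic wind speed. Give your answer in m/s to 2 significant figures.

18 m/s

Coriolis parameter at 65°S:
f = 2Ω sin φ = 2 × 7.29×10⁻⁵ × sin 65° = 1.32×10⁻⁴ s⁻¹
Pressure gradient: |∂P/∂n| = 900 Pa / 561000 m = 1.60×10⁻³ Pa/m
Geostrophic balance (pressure-gradient force = Coriolis force):
V_g = (1/(fρ)) |∂P/∂n| = 1.60×10⁻³ / (1.32×10⁻⁴ × 0.682) = 17.8 m/s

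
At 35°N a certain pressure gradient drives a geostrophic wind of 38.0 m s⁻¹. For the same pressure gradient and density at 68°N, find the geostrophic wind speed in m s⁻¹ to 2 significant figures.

With the same pressure gradient and density, V_g ∝ 1/f ∝ 1/sin φ.
V₂ = V₁ · sin φ₁ / sin φ₂ = 38.0 × sin 35° / sin 68°
V₂ = 38.0 × 0.5736/0.9272 = 24 m s⁻¹

24 m s⁻¹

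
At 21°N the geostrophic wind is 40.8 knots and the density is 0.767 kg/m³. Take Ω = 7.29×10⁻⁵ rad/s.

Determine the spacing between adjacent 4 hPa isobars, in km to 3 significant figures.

476 km

Coriolis parameter at 21°N:
f = 2Ω sin φ = 2 × 7.29×10⁻⁵ × sin 21° = 5.23×10⁻⁵ s⁻¹
Wind speed in SI: 40.8 knots = 21.0 m/s
Geostrophic balance rearranged: |∂P/∂n| = f ρ V_g
|∂P/∂n| = 5.23×10⁻⁵ × 0.767 × 21.0 = 8.41×10⁻⁴ Pa/m
Isobar spacing: Δn = ΔP/|∂P/∂n| = 400 Pa / 8.41×10⁻⁴ Pa/m = 475532 m ≈ 476 km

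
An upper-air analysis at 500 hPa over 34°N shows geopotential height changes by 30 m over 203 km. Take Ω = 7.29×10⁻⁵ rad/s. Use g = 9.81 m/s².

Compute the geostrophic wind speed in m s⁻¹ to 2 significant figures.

Coriolis parameter at 34°N:
f = 2Ω sin φ = 2 × 7.29×10⁻⁵ × sin 34° = 8.15×10⁻⁵ s⁻¹
Height gradient: |∂Z/∂n| = 30 m / 203000 m = 1.48×10⁻⁴
On a pressure surface, geostrophic balance gives V_g = (g/f)|∂Z/∂n|:
V_g = 9.81 × 1.48×10⁻⁴ / 8.15×10⁻⁵ = 17.8 m/s

18 m s⁻¹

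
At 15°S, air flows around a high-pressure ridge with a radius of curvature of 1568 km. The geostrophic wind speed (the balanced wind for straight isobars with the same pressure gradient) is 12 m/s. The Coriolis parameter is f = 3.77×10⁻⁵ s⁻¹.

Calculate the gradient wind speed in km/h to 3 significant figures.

Around a high, pressure-gradient force acts outward with centrifugal, so Coriolis balances both:
fV = (1/ρ)|∂P/∂n| + V²/R  →  V² − fR·V + fR·V_g = 0
With fR = 3.77×10⁻⁵ × 1568×10³ m = 59.1 m/s:
V = [fR − √((fR)² − 4 fR V_g)]/2 = [59.1 − √(59.1² − 4×59.1×12)]/2 = 16.7 m/s
Supergeostrophic (V > V_g = 12 m/s), as expected around a high.
Converting: 16.7 m/s × 3.6 = 60.3 km/h

60.3 km/h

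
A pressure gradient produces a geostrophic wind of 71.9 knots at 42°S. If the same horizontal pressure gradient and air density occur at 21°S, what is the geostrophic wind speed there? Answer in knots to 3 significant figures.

134 knots

With the same pressure gradient and density, V_g ∝ 1/f ∝ 1/sin φ.
V₂ = V₁ · sin φ₁ / sin φ₂ = 71.9 × sin 42° / sin 21°
V₂ = 71.9 × 0.6691/0.3584 = 134 knots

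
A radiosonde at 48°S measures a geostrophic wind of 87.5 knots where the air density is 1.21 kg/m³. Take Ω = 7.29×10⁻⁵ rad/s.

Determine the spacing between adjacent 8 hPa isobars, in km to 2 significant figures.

140 km

Coriolis parameter at 48°S:
f = 2Ω sin φ = 2 × 7.29×10⁻⁵ × sin 48° = 1.08×10⁻⁴ s⁻¹
Wind speed in SI: 87.5 knots = 45.0 m/s
Geostrophic balance rearranged: |∂P/∂n| = f ρ V_g
|∂P/∂n| = 1.08×10⁻⁴ × 1.21 × 45.0 = 5.90×10⁻³ Pa/m
Isobar spacing: Δn = ΔP/|∂P/∂n| = 800 Pa / 5.90×10⁻³ Pa/m = 135559 m ≈ 140 km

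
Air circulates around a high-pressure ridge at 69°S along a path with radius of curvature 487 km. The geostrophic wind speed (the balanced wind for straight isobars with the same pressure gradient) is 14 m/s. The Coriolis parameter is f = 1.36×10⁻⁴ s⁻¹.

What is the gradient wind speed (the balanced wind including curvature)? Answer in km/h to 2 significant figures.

Around a high, pressure-gradient force acts outward with centrifugal, so Coriolis balances both:
fV = (1/ρ)|∂P/∂n| + V²/R  →  V² − fR·V + fR·V_g = 0
With fR = 1.36×10⁻⁴ × 487×10³ m = 66.2 m/s:
V = [fR − √((fR)² − 4 fR V_g)]/2 = [66.2 − √(66.2² − 4×66.2×14)]/2 = 20.1 m/s
Supergeostrophic (V > V_g = 14 m/s), as expected around a high.
Converting: 20.1 m/s × 3.6 = 72 km/h

72 km/h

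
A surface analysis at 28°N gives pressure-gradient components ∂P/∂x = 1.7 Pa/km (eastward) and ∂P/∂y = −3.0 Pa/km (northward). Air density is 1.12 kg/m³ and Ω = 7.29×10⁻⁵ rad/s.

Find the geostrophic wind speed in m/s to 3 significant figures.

Coriolis parameter at 28°N:
f = 2Ω sin φ = 2 × 7.29×10⁻⁵ × sin 28° = 6.84×10⁻⁵ s⁻¹
Component geostrophic relations (x east, y north):
u_g = −(1/(fρ)) ∂P/∂y,  v_g = (1/(fρ)) ∂P/∂x
u_g = −(−3.0×10⁻³)/(6.84×10⁻⁵ × 1.12) = 39.1 m/s;  v_g = (1.7×10⁻³)/(6.84×10⁻⁵ × 1.12) = 22.2 m/s
|V_g| = √(u_g² + v_g²) = 45.0 m/s

45.0 m/s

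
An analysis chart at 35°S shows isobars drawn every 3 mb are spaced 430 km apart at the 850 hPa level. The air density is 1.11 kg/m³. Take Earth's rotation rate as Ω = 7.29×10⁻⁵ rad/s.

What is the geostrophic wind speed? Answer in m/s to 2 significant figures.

7.5 m/s

Coriolis parameter at 35°S:
f = 2Ω sin φ = 2 × 7.29×10⁻⁵ × sin 35° = 8.36×10⁻⁵ s⁻¹
Pressure gradient: |∂P/∂n| = 300 Pa / 430000 m = 6.98×10⁻⁴ Pa/m
Geostrophic balance (pressure-gradient force = Coriolis force):
V_g = (1/(fρ)) |∂P/∂n| = 6.98×10⁻⁴ / (8.36×10⁻⁵ × 1.11) = 7.52 m/s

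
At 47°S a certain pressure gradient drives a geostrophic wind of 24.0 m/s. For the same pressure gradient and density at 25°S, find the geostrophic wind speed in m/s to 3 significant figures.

41.5 m/s

With the same pressure gradient and density, V_g ∝ 1/f ∝ 1/sin φ.
V₂ = V₁ · sin φ₁ / sin φ₂ = 24.0 × sin 47° / sin 25°
V₂ = 24.0 × 0.7314/0.4226 = 41.5 m/s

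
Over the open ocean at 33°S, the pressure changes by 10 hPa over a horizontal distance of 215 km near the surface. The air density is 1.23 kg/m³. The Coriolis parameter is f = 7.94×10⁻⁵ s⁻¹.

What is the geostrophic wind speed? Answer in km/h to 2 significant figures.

Pressure gradient: |∂P/∂n| = 1000 Pa / 215000 m = 4.65×10⁻³ Pa/m
Geostrophic balance (pressure-gradient force = Coriolis force):
V_g = (1/(fρ)) |∂P/∂n| = 4.65×10⁻³ / (7.94×10⁻⁵ × 1.23) = 47.6 m/s
Converting: 47.6 m/s × 3.6 = 170 km/h

170 km/h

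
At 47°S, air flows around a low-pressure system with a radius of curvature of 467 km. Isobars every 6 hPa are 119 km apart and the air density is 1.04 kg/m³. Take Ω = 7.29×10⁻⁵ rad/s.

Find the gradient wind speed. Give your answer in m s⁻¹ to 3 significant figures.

Coriolis parameter at 47°S:
f = 2Ω sin φ = 2 × 7.29×10⁻⁵ × sin 47° = 1.07×10⁻⁴ s⁻¹
Pressure gradient: |∂P/∂n| = 600 Pa / 119000 m = 5.04×10⁻³ Pa/m
Geostrophic speed: V_g = |∂P/∂n|/(fρ) = 5.04×10⁻³/(1.07×10⁻⁴ × 1.04) = 45.5 m/s
Around a low, centrifugal force acts outward with Coriolis, so pressure-gradient force balances both:
(1/ρ)|∂P/∂n| = fV + V²/R  →  V² + fR·V − fR·V_g = 0
With fR = 1.07×10⁻⁴ × 467×10³ m = 49.8 m/s:
V = [−fR + √((fR)² + 4 fR V_g)]/2 = [−49.8 + √(49.8² + 4×49.8×45.5)]/2 = 28.8 m/s
Subgeostrophic (V < V_g = 45.5 m/s), as expected around a low.

28.8 m s⁻¹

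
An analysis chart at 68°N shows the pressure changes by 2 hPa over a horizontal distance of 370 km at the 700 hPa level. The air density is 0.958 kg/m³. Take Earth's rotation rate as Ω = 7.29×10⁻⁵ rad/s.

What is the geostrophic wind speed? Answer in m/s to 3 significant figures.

4.17 m/s

Coriolis parameter at 68°N:
f = 2Ω sin φ = 2 × 7.29×10⁻⁵ × sin 68° = 1.35×10⁻⁴ s⁻¹
Pressure gradient: |∂P/∂n| = 200 Pa / 370000 m = 5.41×10⁻⁴ Pa/m
Geostrophic balance (pressure-gradient force = Coriolis force):
V_g = (1/(fρ)) |∂P/∂n| = 5.41×10⁻⁴ / (1.35×10⁻⁴ × 0.958) = 4.17 m/s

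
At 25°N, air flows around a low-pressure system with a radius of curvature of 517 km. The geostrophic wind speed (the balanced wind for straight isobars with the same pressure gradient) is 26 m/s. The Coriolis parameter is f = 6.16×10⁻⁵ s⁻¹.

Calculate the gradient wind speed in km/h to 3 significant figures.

Around a low, centrifugal force acts outward with Coriolis, so pressure-gradient force balances both:
(1/ρ)|∂P/∂n| = fV + V²/R  →  V² + fR·V − fR·V_g = 0
With fR = 6.16×10⁻⁵ × 517×10³ m = 31.8 m/s:
V = [−fR + √((fR)² + 4 fR V_g)]/2 = [−31.8 + √(31.8² + 4×31.8×26)]/2 = 17 m/s
Subgeostrophic (V < V_g = 26 m/s), as expected around a low.
Converting: 17 m/s × 3.6 = 61.1 km/h

61.1 km/h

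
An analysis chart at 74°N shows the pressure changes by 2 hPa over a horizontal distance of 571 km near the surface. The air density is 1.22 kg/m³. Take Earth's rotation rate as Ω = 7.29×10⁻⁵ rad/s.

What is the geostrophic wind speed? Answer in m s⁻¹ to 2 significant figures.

2.0 m s⁻¹

Coriolis parameter at 74°N:
f = 2Ω sin φ = 2 × 7.29×10⁻⁵ × sin 74° = 1.40×10⁻⁴ s⁻¹
Pressure gradient: |∂P/∂n| = 200 Pa / 571000 m = 3.50×10⁻⁴ Pa/m
Geostrophic balance (pressure-gradient force = Coriolis force):
V_g = (1/(fρ)) |∂P/∂n| = 3.50×10⁻⁴ / (1.40×10⁻⁴ × 1.22) = 2.05 m/s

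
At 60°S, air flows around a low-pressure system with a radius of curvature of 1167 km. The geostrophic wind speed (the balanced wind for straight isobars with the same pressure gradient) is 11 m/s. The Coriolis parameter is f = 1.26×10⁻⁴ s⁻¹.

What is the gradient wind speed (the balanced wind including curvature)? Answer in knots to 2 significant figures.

20 knots

Around a low, centrifugal force acts outward with Coriolis, so pressure-gradient force balances both:
(1/ρ)|∂P/∂n| = fV + V²/R  →  V² + fR·V − fR·V_g = 0
With fR = 1.26×10⁻⁴ × 1167×10³ m = 147 m/s:
V = [−fR + √((fR)² + 4 fR V_g)]/2 = [−147 + √(147² + 4×147×11)]/2 = 10.3 m/s
Subgeostrophic (V < V_g = 11 m/s), as expected around a low.
Converting: 10.3 m/s × 1.944 = 20 knots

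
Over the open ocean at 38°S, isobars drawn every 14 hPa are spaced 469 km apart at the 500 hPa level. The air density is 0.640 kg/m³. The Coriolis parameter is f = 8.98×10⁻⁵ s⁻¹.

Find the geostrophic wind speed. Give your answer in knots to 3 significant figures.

Pressure gradient: |∂P/∂n| = 1400 Pa / 469000 m = 2.99×10⁻³ Pa/m
Geostrophic balance (pressure-gradient force = Coriolis force):
V_g = (1/(fρ)) |∂P/∂n| = 2.99×10⁻³ / (8.98×10⁻⁵ × 0.640) = 51.9 m/s
Converting: 51.9 m/s × 1.944 = 101 knots

101 knots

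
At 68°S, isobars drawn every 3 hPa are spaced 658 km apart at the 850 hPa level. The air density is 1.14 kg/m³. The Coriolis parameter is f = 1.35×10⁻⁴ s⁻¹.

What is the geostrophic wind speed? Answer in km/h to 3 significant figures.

10.7 km/h

Pressure gradient: |∂P/∂n| = 300 Pa / 658000 m = 4.56×10⁻⁴ Pa/m
Geostrophic balance (pressure-gradient force = Coriolis force):
V_g = (1/(fρ)) |∂P/∂n| = 4.56×10⁻⁴ / (1.35×10⁻⁴ × 1.14) = 2.96 m/s
Converting: 2.96 m/s × 3.6 = 10.7 km/h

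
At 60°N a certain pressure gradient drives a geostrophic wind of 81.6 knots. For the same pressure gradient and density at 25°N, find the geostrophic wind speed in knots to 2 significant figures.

With the same pressure gradient and density, V_g ∝ 1/f ∝ 1/sin φ.
V₂ = V₁ · sin φ₁ / sin φ₂ = 81.6 × sin 60° / sin 25°
V₂ = 81.6 × 0.8660/0.4226 = 170 knots

170 knots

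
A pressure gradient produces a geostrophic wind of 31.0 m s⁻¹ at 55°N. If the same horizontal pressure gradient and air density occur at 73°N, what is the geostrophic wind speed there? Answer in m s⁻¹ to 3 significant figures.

26.6 m s⁻¹

With the same pressure gradient and density, V_g ∝ 1/f ∝ 1/sin φ.
V₂ = V₁ · sin φ₁ / sin φ₂ = 31.0 × sin 55° / sin 73°
V₂ = 31.0 × 0.8192/0.9563 = 26.6 m s⁻¹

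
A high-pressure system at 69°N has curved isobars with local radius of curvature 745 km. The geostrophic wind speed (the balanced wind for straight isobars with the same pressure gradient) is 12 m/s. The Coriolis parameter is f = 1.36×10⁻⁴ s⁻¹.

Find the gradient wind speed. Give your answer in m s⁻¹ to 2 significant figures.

Around a high, pressure-gradient force acts outward with centrifugal, so Coriolis balances both:
fV = (1/ρ)|∂P/∂n| + V²/R  →  V² − fR·V + fR·V_g = 0
With fR = 1.36×10⁻⁴ × 745×10³ m = 101 m/s:
V = [fR − √((fR)² − 4 fR V_g)]/2 = [101 − √(101² − 4×101×12)]/2 = 13.9 m/s
Supergeostrophic (V > V_g = 12 m/s), as expected around a high.

14 m s⁻¹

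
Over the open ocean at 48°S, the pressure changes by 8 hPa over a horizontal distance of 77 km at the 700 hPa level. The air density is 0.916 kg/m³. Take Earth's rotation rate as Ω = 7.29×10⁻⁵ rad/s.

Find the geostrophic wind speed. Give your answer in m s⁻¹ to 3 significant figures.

105 m s⁻¹

Coriolis parameter at 48°S:
f = 2Ω sin φ = 2 × 7.29×10⁻⁵ × sin 48° = 1.08×10⁻⁴ s⁻¹
Pressure gradient: |∂P/∂n| = 800 Pa / 77000 m = 1.04×10⁻² Pa/m
Geostrophic balance (pressure-gradient force = Coriolis force):
V_g = (1/(fρ)) |∂P/∂n| = 1.04×10⁻² / (1.08×10⁻⁴ × 0.916) = 105 m/s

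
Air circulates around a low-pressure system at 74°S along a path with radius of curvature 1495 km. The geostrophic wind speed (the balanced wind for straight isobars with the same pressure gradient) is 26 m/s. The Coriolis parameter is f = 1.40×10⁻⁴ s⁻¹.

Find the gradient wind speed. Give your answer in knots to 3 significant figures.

45.5 knots

Around a low, centrifugal force acts outward with Coriolis, so pressure-gradient force balances both:
(1/ρ)|∂P/∂n| = fV + V²/R  →  V² + fR·V − fR·V_g = 0
With fR = 1.40×10⁻⁴ × 1495×10³ m = 209 m/s:
V = [−fR + √((fR)² + 4 fR V_g)]/2 = [−209 + √(209² + 4×209×26)]/2 = 23.4 m/s
Subgeostrophic (V < V_g = 26 m/s), as expected around a low.
Converting: 23.4 m/s × 1.944 = 45.5 knots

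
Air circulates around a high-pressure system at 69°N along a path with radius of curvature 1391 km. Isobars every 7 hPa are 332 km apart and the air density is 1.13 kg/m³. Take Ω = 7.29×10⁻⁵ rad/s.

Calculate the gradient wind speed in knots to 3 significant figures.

Coriolis parameter at 69°N:
f = 2Ω sin φ = 2 × 7.29×10⁻⁵ × sin 69° = 1.36×10⁻⁴ s⁻¹
Pressure gradient: |∂P/∂n| = 700 Pa / 332000 m = 2.11×10⁻³ Pa/m
Geostrophic speed: V_g = |∂P/∂n|/(fρ) = 2.11×10⁻³/(1.36×10⁻⁴ × 1.13) = 13.7 m/s
Around a high, pressure-gradient force acts outward with centrifugal, so Coriolis balances both:
fV = (1/ρ)|∂P/∂n| + V²/R  →  V² − fR·V + fR·V_g = 0
With fR = 1.36×10⁻⁴ × 1391×10³ m = 189 m/s:
V = [fR − √((fR)² − 4 fR V_g)]/2 = [189 − √(189² − 4×189×13.7)]/2 = 14.9 m/s
Supergeostrophic (V > V_g = 13.7 m/s), as expected around a high.
Converting: 14.9 m/s × 1.944 = 28.9 knots

28.9 knots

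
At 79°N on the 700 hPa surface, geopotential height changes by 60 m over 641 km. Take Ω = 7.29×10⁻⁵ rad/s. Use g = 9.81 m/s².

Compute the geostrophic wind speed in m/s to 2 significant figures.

6.4 m/s

Coriolis parameter at 79°N:
f = 2Ω sin φ = 2 × 7.29×10⁻⁵ × sin 79° = 1.43×10⁻⁴ s⁻¹
Height gradient: |∂Z/∂n| = 60 m / 641000 m = 9.36×10⁻⁵
On a pressure surface, geostrophic balance gives V_g = (g/f)|∂Z/∂n|:
V_g = 9.81 × 9.36×10⁻⁵ / 1.43×10⁻⁴ = 6.42 m/s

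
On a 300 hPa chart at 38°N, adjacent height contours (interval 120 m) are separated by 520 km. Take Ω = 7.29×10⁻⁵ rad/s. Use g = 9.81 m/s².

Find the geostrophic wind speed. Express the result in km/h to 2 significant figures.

91 km/h

Coriolis parameter at 38°N:
f = 2Ω sin φ = 2 × 7.29×10⁻⁵ × sin 38° = 8.98×10⁻⁵ s⁻¹
Height gradient: |∂Z/∂n| = 120 m / 520000 m = 2.31×10⁻⁴
On a pressure surface, geostrophic balance gives V_g = (g/f)|∂Z/∂n|:
V_g = 9.81 × 2.31×10⁻⁴ / 8.98×10⁻⁵ = 25.2 m/s
Converting: 25.2 m/s × 3.6 = 91 km/h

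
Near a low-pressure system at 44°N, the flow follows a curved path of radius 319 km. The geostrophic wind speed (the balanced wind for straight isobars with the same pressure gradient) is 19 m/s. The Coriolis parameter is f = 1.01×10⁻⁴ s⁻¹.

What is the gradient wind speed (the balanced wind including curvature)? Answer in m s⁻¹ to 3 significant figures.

13.4 m s⁻¹

Around a low, centrifugal force acts outward with Coriolis, so pressure-gradient force balances both:
(1/ρ)|∂P/∂n| = fV + V²/R  →  V² + fR·V − fR·V_g = 0
With fR = 1.01×10⁻⁴ × 319×10³ m = 32.2 m/s:
V = [−fR + √((fR)² + 4 fR V_g)]/2 = [−32.2 + √(32.2² + 4×32.2×19)]/2 = 13.4 m/s
Subgeostrophic (V < V_g = 19 m/s), as expected around a low.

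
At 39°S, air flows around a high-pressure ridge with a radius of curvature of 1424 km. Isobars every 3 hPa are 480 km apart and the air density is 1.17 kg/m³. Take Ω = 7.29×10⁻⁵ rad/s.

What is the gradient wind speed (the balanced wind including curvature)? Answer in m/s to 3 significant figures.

6.11 m/s

Coriolis parameter at 39°S:
f = 2Ω sin φ = 2 × 7.29×10⁻⁵ × sin 39° = 9.18×10⁻⁵ s⁻¹
Pressure gradient: |∂P/∂n| = 300 Pa / 480000 m = 6.25×10⁻⁴ Pa/m
Geostrophic speed: V_g = |∂P/∂n|/(fρ) = 6.25×10⁻⁴/(9.18×10⁻⁵ × 1.17) = 5.82 m/s
Around a high, pressure-gradient force acts outward with centrifugal, so Coriolis balances both:
fV = (1/ρ)|∂P/∂n| + V²/R  →  V² − fR·V + fR·V_g = 0
With fR = 9.18×10⁻⁵ × 1424×10³ m = 131 m/s:
V = [fR − √((fR)² − 4 fR V_g)]/2 = [131 − √(131² − 4×131×5.82)]/2 = 6.11 m/s
Supergeostrophic (V > V_g = 5.82 m/s), as expected around a high.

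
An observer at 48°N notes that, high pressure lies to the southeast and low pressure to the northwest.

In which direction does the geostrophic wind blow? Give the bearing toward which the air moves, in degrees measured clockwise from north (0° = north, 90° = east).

The pressure-gradient force points toward the northwest (bearing 315°).
Geostrophic balance: in the Northern Hemisphere the Coriolis force deflects motion to the right, so the geostrophic wind blows 90° to the right of the pressure-gradient force (low pressure on the left).
Rotating 315° by 90° clockwise gives 045° — the wind blows toward the northeast.

045°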